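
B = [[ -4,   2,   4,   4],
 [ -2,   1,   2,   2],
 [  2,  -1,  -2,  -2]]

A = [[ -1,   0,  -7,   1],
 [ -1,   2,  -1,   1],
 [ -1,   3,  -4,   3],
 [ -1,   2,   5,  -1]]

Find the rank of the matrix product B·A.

1

First compute BA:
[[ -6,  24,  30,   6],
 [ -3,  12,  15,   3],
 [  3, -12, -15,  -3]]
Now row reduce the product.
R2 ← R2 − (1/2)·R1: [0, 0, 0, 0]
R3 ← R3 + (1/2)·R1: [0, 0, 0, 0]
1 nonzero row, so rank(BA) = 1.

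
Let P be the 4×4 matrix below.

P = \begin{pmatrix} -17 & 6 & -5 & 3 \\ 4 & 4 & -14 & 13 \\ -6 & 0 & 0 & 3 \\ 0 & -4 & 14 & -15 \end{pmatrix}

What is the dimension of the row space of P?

3

Row reduce to echelon form.
R2 ← R2 + (4/17)·R1: [0, 92/17, -258/17, 233/17]
R3 ← R3 − (6/17)·R1: [0, -36/17, 30/17, 33/17]
R3 ← R3 + (9/23)·R2: [0, 0, -96/23, 168/23]
R4 ← R4 + (17/23)·R2: [0, 0, 64/23, -112/23]
R4 ← R4 + (2/3)·R3: [0, 0, 0, 0]
Echelon form has 3 nonzero rows, so rank(P) = 3.
The row space has dimension equal to the rank: 3.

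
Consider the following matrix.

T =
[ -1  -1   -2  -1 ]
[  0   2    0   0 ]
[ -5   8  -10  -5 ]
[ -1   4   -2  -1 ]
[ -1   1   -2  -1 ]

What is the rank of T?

Row reduce to echelon form.
R3 ← R3 − (5)·R1: [0, 13, 0, 0]
R4 ← R4 − R1: [0, 5, 0, 0]
R5 ← R5 − R1: [0, 2, 0, 0]
R3 ← R3 − (13/2)·R2: [0, 0, 0, 0]
R4 ← R4 − (5/2)·R2: [0, 0, 0, 0]
R5 ← R5 − R2: [0, 0, 0, 0]
Echelon form has 2 nonzero rows, so rank(T) = 2.

2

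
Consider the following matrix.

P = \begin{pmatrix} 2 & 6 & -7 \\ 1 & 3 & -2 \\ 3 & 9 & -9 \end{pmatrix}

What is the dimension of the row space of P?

Row reduce to echelon form.
R2 ← R2 − (1/2)·R1: [0, 0, 3/2]
R3 ← R3 − (3/2)·R1: [0, 0, 3/2]
R3 ← R3 − R2: [0, 0, 0]
Echelon form has 2 nonzero rows, so rank(P) = 2.
The row space has dimension equal to the rank: 2.

2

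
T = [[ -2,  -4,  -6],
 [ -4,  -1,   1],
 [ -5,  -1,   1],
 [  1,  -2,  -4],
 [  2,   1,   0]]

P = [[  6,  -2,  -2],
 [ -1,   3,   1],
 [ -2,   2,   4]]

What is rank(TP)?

3

First compute TP:
[[  4, -20, -24],
 [-25,   7,  11],
 [-31,   9,  13],
 [ 16, -16, -20],
 [ 11,  -1,  -3]]
Now row reduce the product.
R2 ← R2 + (25/4)·R1: [0, -118, -139]
R3 ← R3 + (31/4)·R1: [0, -146, -173]
R4 ← R4 − (4)·R1: [0, 64, 76]
R5 ← R5 − (11/4)·R1: [0, 54, 63]
R3 ← R3 − (73/59)·R2: [0, 0, -60/59]
R4 ← R4 + (32/59)·R2: [0, 0, 36/59]
R5 ← R5 + (27/59)·R2: [0, 0, -36/59]
R4 ← R4 + (3/5)·R3: [0, 0, 0]
R5 ← R5 − (3/5)·R3: [0, 0, 0]
3 nonzero rows, so rank(TP) = 3.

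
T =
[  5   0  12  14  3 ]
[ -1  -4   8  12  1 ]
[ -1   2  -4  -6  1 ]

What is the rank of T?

Row reduce to echelon form.
R2 ← R2 + (1/5)·R1: [0, -4, 52/5, 74/5, 8/5]
R3 ← R3 + (1/5)·R1: [0, 2, -8/5, -16/5, 8/5]
R3 ← R3 + (1/2)·R2: [0, 0, 18/5, 21/5, 12/5]
Echelon form has 3 nonzero rows, so rank(T) = 3.

3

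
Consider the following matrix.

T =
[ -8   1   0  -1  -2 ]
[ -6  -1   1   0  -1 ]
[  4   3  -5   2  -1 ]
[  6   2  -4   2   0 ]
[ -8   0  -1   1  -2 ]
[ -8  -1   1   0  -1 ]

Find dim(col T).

Row reduce to echelon form.
R2 ← R2 − (3/4)·R1: [0, -7/4, 1, 3/4, 1/2]
R3 ← R3 + (1/2)·R1: [0, 7/2, -5, 3/2, -2]
R4 ← R4 + (3/4)·R1: [0, 11/4, -4, 5/4, -3/2]
R5 ← R5 − R1: [0, -1, -1, 2, 0]
R6 ← R6 − R1: [0, -2, 1, 1, 1]
R3 ← R3 + (2)·R2: [0, 0, -3, 3, -1]
R4 ← R4 + (11/7)·R2: [0, 0, -17/7, 17/7, -5/7]
R5 ← R5 − (4/7)·R2: [0, 0, -11/7, 11/7, -2/7]
R6 ← R6 − (8/7)·R2: [0, 0, -1/7, 1/7, 3/7]
R4 ← R4 − (17/21)·R3: [0, 0, 0, 0, 2/21]
R5 ← R5 − (11/21)·R3: [0, 0, 0, 0, 5/21]
R6 ← R6 − (1/21)·R3: [0, 0, 0, 0, 10/21]
R5 ← R5 − (5/2)·R4: [0, 0, 0, 0, 0]
R6 ← R6 − (5)·R4: [0, 0, 0, 0, 0]
Echelon form has 4 nonzero rows, so rank(T) = 4.
The column space has dimension equal to the rank: 4.

4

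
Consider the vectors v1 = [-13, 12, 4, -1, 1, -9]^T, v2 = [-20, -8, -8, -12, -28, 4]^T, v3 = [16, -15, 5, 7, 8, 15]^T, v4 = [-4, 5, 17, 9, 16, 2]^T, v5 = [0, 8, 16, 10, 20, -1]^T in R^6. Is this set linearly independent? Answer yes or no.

Form the matrix with these vectors as rows and row reduce.
R2 ← R2 − (20/13)·R1: [0, -344/13, -184/13, -136/13, -384/13, 232/13]
R3 ← R3 + (16/13)·R1: [0, -3/13, 129/13, 75/13, 120/13, 51/13]
R4 ← R4 − (4/13)·R1: [0, 17/13, 205/13, 121/13, 204/13, 62/13]
R3 ← R3 − (3/344)·R2: [0, 0, 432/43, 252/43, 408/43, 162/43]
R4 ← R4 + (17/344)·R2: [0, 0, 648/43, 378/43, 612/43, 243/43]
R5 ← R5 + (13/43)·R2: [0, 0, 504/43, 294/43, 476/43, 189/43]
R4 ← R4 − (3/2)·R3: [0, 0, 0, 0, 0, 0]
R5 ← R5 − (7/6)·R3: [0, 0, 0, 0, 0, 0]
3 nonzero rows, so the 5 vectors span a space of dimension 3.
Since 3 < 5, the vectors are linearly dependent.

no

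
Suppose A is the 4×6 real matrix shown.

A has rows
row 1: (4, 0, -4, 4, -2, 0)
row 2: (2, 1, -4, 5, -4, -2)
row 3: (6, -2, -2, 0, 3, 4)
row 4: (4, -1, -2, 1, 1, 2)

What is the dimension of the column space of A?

Row reduce to echelon form.
R2 ← R2 − (1/2)·R1: [0, 1, -2, 3, -3, -2]
R3 ← R3 − (3/2)·R1: [0, -2, 4, -6, 6, 4]
R4 ← R4 − R1: [0, -1, 2, -3, 3, 2]
R3 ← R3 + (2)·R2: [0, 0, 0, 0, 0, 0]
R4 ← R4 + R2: [0, 0, 0, 0, 0, 0]
Echelon form has 2 nonzero rows, so rank(A) = 2.
The column space has dimension equal to the rank: 2.

2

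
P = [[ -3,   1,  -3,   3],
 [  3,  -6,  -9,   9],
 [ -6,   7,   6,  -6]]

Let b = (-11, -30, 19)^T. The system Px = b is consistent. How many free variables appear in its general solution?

2

Row reduce the augmented matrix [P | b].
R2 ← R2 + R1: [0, -5, -12, 12, -41]
R3 ← R3 − (2)·R1: [0, 5, 12, -12, 41]
R3 ← R3 + R2: [0, 0, 0, 0, 0]
The echelon form has 2 nonzero rows, and every pivot lies in the first 4 columns, so rank(P) = rank([P|b]) = 2.
The system is consistent.
Free variables = (unknowns) − (rank) = 4 − 2 = 2.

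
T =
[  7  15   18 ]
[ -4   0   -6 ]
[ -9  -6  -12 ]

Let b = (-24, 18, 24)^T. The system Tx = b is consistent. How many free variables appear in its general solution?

Row reduce the augmented matrix [T | b].
R2 ← R2 + (4/7)·R1: [0, 60/7, 30/7, 30/7]
R3 ← R3 + (9/7)·R1: [0, 93/7, 78/7, -48/7]
R3 ← R3 − (31/20)·R2: [0, 0, 9/2, -27/2]
The echelon form has 3 nonzero rows, and every pivot lies in the first 3 columns, so rank(T) = rank([T|b]) = 3.
The system is consistent.
Free variables = (unknowns) − (rank) = 3 − 3 = 0.

0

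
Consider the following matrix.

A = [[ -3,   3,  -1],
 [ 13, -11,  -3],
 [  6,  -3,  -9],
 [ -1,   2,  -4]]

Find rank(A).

2

Row reduce to echelon form.
R2 ← R2 + (13/3)·R1: [0, 2, -22/3]
R3 ← R3 + (2)·R1: [0, 3, -11]
R4 ← R4 − (1/3)·R1: [0, 1, -11/3]
R3 ← R3 − (3/2)·R2: [0, 0, 0]
R4 ← R4 − (1/2)·R2: [0, 0, 0]
Echelon form has 2 nonzero rows, so rank(A) = 2.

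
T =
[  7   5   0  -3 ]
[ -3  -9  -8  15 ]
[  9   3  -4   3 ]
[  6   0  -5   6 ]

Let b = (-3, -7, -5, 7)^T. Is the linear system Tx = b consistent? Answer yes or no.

Row reduce the augmented matrix [T | b].
R2 ← R2 + (3/7)·R1: [0, -48/7, -8, 96/7, -58/7]
R3 ← R3 − (9/7)·R1: [0, -24/7, -4, 48/7, -8/7]
R4 ← R4 − (6/7)·R1: [0, -30/7, -5, 60/7, 67/7]
R3 ← R3 − (1/2)·R2: [0, 0, 0, 0, 3]
R4 ← R4 − (5/8)·R2: [0, 0, 0, 0, 59/4]
R4 ← R4 − (59/12)·R3: [0, 0, 0, 0, 0]
The echelon form has 3 nonzero rows; the last pivot sits in the augmented column, so rank(T) = 2 but rank([T|b]) = 3.
Since the ranks differ, the system is inconsistent.

no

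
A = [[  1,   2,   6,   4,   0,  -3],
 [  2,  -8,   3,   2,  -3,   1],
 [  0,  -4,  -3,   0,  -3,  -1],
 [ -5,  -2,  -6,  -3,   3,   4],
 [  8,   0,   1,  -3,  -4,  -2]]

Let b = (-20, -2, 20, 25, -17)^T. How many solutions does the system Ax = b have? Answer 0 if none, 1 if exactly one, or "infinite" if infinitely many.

Row reduce the augmented matrix [A | b].
R2 ← R2 − (2)·R1: [0, -12, -9, -6, -3, 7, 38]
R4 ← R4 + (5)·R1: [0, 8, 24, 17, 3, -11, -75]
R5 ← R5 − (8)·R1: [0, -16, -47, -35, -4, 22, 143]
R3 ← R3 − (1/3)·R2: [0, 0, 0, 2, -2, -10/3, 22/3]
R4 ← R4 + (2/3)·R2: [0, 0, 18, 13, 1, -19/3, -149/3]
R5 ← R5 − (4/3)·R2: [0, 0, -35, -27, 0, 38/3, 277/3]
Swap R3 ↔ R4
R5 ← R5 + (35/18)·R3: [0, 0, 0, -31/18, 35/18, 19/54, -229/54]
R5 ← R5 + (31/36)·R4: [0, 0, 0, 0, 2/9, -68/27, 56/27]
The echelon form has 5 nonzero rows, and every pivot lies in the first 6 columns, so rank(A) = rank([A|b]) = 5.
The system is consistent.
rank = 5 < 6 unknowns, so there are infinitely many solutions.

infinite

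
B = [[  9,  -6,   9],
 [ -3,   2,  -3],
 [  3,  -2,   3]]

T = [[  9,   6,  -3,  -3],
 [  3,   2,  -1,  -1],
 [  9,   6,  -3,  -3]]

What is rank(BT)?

1

First compute BT:
[[144,  96, -48, -48],
 [-48, -32,  16,  16],
 [ 48,  32, -16, -16]]
Now row reduce the product.
R2 ← R2 + (1/3)·R1: [0, 0, 0, 0]
R3 ← R3 − (1/3)·R1: [0, 0, 0, 0]
1 nonzero row, so rank(BT) = 1.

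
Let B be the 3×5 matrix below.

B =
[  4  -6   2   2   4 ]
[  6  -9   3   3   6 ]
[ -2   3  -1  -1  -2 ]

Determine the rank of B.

Row reduce to echelon form.
R2 ← R2 − (3/2)·R1: [0, 0, 0, 0, 0]
R3 ← R3 + (1/2)·R1: [0, 0, 0, 0, 0]
Echelon form has 1 nonzero row, so rank(B) = 1.

1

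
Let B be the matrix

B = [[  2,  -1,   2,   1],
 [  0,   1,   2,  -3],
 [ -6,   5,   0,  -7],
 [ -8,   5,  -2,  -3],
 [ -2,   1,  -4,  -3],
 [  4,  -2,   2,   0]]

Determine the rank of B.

Row reduce to echelon form.
R3 ← R3 + (3)·R1: [0, 2, 6, -4]
R4 ← R4 + (4)·R1: [0, 1, 6, 1]
R5 ← R5 + R1: [0, 0, -2, -2]
R6 ← R6 − (2)·R1: [0, 0, -2, -2]
R3 ← R3 − (2)·R2: [0, 0, 2, 2]
R4 ← R4 − R2: [0, 0, 4, 4]
R4 ← R4 − (2)·R3: [0, 0, 0, 0]
R5 ← R5 + R3: [0, 0, 0, 0]
R6 ← R6 + R3: [0, 0, 0, 0]
Echelon form has 3 nonzero rows, so rank(B) = 3.

3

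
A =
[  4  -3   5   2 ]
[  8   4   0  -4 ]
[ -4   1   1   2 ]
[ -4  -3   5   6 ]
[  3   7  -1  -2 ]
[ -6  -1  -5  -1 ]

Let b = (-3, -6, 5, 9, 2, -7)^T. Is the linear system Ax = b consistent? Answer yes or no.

no

Row reduce the augmented matrix [A | b].
R2 ← R2 − (2)·R1: [0, 10, -10, -8, 0]
R3 ← R3 + R1: [0, -2, 6, 4, 2]
R4 ← R4 + R1: [0, -6, 10, 8, 6]
R5 ← R5 − (3/4)·R1: [0, 37/4, -19/4, -7/2, 17/4]
R6 ← R6 + (3/2)·R1: [0, -11/2, 5/2, 2, -23/2]
R3 ← R3 + (1/5)·R2: [0, 0, 4, 12/5, 2]
R4 ← R4 + (3/5)·R2: [0, 0, 4, 16/5, 6]
R5 ← R5 − (37/40)·R2: [0, 0, 9/2, 39/10, 17/4]
R6 ← R6 + (11/20)·R2: [0, 0, -3, -12/5, -23/2]
R4 ← R4 − R3: [0, 0, 0, 4/5, 4]
R5 ← R5 − (9/8)·R3: [0, 0, 0, 6/5, 2]
R6 ← R6 + (3/4)·R3: [0, 0, 0, -3/5, -10]
R5 ← R5 − (3/2)·R4: [0, 0, 0, 0, -4]
R6 ← R6 + (3/4)·R4: [0, 0, 0, 0, -7]
R6 ← R6 − (7/4)·R5: [0, 0, 0, 0, 0]
The echelon form has 5 nonzero rows; the last pivot sits in the augmented column, so rank(A) = 4 but rank([A|b]) = 5.
Since the ranks differ, the system is inconsistent.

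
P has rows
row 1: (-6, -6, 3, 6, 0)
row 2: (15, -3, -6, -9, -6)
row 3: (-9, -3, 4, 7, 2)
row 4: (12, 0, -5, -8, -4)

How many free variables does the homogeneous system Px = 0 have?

Row reduce to echelon form.
R2 ← R2 + (5/2)·R1: [0, -18, 3/2, 6, -6]
R3 ← R3 − (3/2)·R1: [0, 6, -1/2, -2, 2]
R4 ← R4 + (2)·R1: [0, -12, 1, 4, -4]
R3 ← R3 + (1/3)·R2: [0, 0, 0, 0, 0]
R4 ← R4 − (2/3)·R2: [0, 0, 0, 0, 0]
2 nonzero rows, so rank(P) = 2.
P has 5 columns; by rank–nullity, nullity = 5 − 2 = 3.

3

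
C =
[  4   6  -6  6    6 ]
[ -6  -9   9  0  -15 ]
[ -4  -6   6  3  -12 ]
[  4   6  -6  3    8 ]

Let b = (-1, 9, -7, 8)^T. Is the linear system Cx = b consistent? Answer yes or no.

Row reduce the augmented matrix [C | b].
R2 ← R2 + (3/2)·R1: [0, 0, 0, 9, -6, 15/2]
R3 ← R3 + R1: [0, 0, 0, 9, -6, -8]
R4 ← R4 − R1: [0, 0, 0, -3, 2, 9]
R3 ← R3 − R2: [0, 0, 0, 0, 0, -31/2]
R4 ← R4 + (1/3)·R2: [0, 0, 0, 0, 0, 23/2]
R4 ← R4 + (23/31)·R3: [0, 0, 0, 0, 0, 0]
The echelon form has 3 nonzero rows; the last pivot sits in the augmented column, so rank(C) = 2 but rank([C|b]) = 3.
Since the ranks differ, the system is inconsistent.

no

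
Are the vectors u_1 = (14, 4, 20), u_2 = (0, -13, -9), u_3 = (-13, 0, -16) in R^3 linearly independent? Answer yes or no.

no

Form the matrix with these vectors as rows and row reduce.
R3 ← R3 + (13/14)·R1: [0, 26/7, 18/7]
R3 ← R3 + (2/7)·R2: [0, 0, 0]
2 nonzero rows, so the 3 vectors span a space of dimension 2.
Since 2 < 3, the vectors are linearly dependent.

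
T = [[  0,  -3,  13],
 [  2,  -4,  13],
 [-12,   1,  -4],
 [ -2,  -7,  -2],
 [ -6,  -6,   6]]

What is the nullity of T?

0

Row reduce to echelon form.
Swap R1 ↔ R2
R3 ← R3 + (6)·R1: [0, -23, 74]
R4 ← R4 + R1: [0, -11, 11]
R5 ← R5 + (3)·R1: [0, -18, 45]
R3 ← R3 − (23/3)·R2: [0, 0, -77/3]
R4 ← R4 − (11/3)·R2: [0, 0, -110/3]
R5 ← R5 − (6)·R2: [0, 0, -33]
R4 ← R4 − (10/7)·R3: [0, 0, 0]
R5 ← R5 − (9/7)·R3: [0, 0, 0]
3 nonzero rows, so rank(T) = 3.
T has 3 columns; by rank–nullity, nullity = 3 − 3 = 0.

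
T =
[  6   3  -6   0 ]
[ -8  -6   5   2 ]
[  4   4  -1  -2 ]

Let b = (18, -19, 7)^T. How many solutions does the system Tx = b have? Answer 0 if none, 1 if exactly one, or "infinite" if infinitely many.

infinite

Row reduce the augmented matrix [T | b].
R2 ← R2 + (4/3)·R1: [0, -2, -3, 2, 5]
R3 ← R3 − (2/3)·R1: [0, 2, 3, -2, -5]
R3 ← R3 + R2: [0, 0, 0, 0, 0]
The echelon form has 2 nonzero rows, and every pivot lies in the first 4 columns, so rank(T) = rank([T|b]) = 2.
The system is consistent.
rank = 2 < 4 unknowns, so there are infinitely many solutions.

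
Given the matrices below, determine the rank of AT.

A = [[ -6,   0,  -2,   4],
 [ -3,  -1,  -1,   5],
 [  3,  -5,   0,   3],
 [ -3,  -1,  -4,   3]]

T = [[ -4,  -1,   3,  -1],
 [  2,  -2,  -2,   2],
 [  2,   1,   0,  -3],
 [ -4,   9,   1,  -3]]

4

First compute AT:
[[  4,  40, -14,   0],
 [-12,  49,  -2, -11],
 [-34,  34,  22, -22],
 [-10,  28,  -4,   4]]
Now row reduce the product.
R2 ← R2 + (3)·R1: [0, 169, -44, -11]
R3 ← R3 + (17/2)·R1: [0, 374, -97, -22]
R4 ← R4 + (5/2)·R1: [0, 128, -39, 4]
R3 ← R3 − (374/169)·R2: [0, 0, 63/169, 396/169]
R4 ← R4 − (128/169)·R2: [0, 0, -959/169, 2084/169]
R4 ← R4 + (137/9)·R3: [0, 0, 0, 48]
4 nonzero rows, so rank(AT) = 4.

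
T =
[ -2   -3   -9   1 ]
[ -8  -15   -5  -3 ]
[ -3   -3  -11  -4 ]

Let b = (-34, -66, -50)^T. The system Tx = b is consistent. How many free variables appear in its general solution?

1

Row reduce the augmented matrix [T | b].
R2 ← R2 − (4)·R1: [0, -3, 31, -7, 70]
R3 ← R3 − (3/2)·R1: [0, 3/2, 5/2, -11/2, 1]
R3 ← R3 + (1/2)·R2: [0, 0, 18, -9, 36]
The echelon form has 3 nonzero rows, and every pivot lies in the first 4 columns, so rank(T) = rank([T|b]) = 3.
The system is consistent.
Free variables = (unknowns) − (rank) = 4 − 3 = 1.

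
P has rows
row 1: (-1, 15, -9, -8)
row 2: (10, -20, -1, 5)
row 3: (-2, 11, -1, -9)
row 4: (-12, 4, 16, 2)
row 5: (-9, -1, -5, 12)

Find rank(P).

Row reduce to echelon form.
R2 ← R2 + (10)·R1: [0, 130, -91, -75]
R3 ← R3 − (2)·R1: [0, -19, 17, 7]
R4 ← R4 − (12)·R1: [0, -176, 124, 98]
R5 ← R5 − (9)·R1: [0, -136, 76, 84]
R3 ← R3 + (19/130)·R2: [0, 0, 37/10, -103/26]
R4 ← R4 + (88/65)·R2: [0, 0, 4/5, -46/13]
R5 ← R5 + (68/65)·R2: [0, 0, -96/5, 72/13]
R4 ← R4 − (8/37)·R3: [0, 0, 0, -1290/481]
R5 ← R5 + (192/37)·R3: [0, 0, 0, -7224/481]
R5 ← R5 − (28/5)·R4: [0, 0, 0, 0]
Echelon form has 4 nonzero rows, so rank(P) = 4.

4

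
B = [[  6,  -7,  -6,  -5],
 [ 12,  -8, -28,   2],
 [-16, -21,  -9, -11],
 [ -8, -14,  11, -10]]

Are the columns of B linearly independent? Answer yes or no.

Row reduce B to echelon form.
R2 ← R2 − (2)·R1: [0, 6, -16, 12]
R3 ← R3 + (8/3)·R1: [0, -119/3, -25, -73/3]
R4 ← R4 + (4/3)·R1: [0, -70/3, 3, -50/3]
R3 ← R3 + (119/18)·R2: [0, 0, -1177/9, 55]
R4 ← R4 + (35/9)·R2: [0, 0, -533/9, 30]
R4 ← R4 − (533/1177)·R3: [0, 0, 0, 545/107]
4 pivots among 4 columns.
Every column is a pivot column, so the columns are linearly independent.

yes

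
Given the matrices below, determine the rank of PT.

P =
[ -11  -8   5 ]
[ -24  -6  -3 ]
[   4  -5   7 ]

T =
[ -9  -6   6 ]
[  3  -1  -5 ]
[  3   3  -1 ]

2

First compute PT:
[[ 90,  89, -31],
 [189, 141, -111],
 [-30,   2,  42]]
Now row reduce the product.
R2 ← R2 − (21/10)·R1: [0, -459/10, -459/10]
R3 ← R3 + (1/3)·R1: [0, 95/3, 95/3]
R3 ← R3 + (950/1377)·R2: [0, 0, 0]
2 nonzero rows, so rank(PT) = 2.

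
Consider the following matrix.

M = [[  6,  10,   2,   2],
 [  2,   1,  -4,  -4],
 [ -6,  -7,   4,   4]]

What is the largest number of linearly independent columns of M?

2

Row reduce to echelon form.
R2 ← R2 − (1/3)·R1: [0, -7/3, -14/3, -14/3]
R3 ← R3 + R1: [0, 3, 6, 6]
R3 ← R3 + (9/7)·R2: [0, 0, 0, 0]
Echelon form has 2 nonzero rows, so rank(M) = 2.
The rank gives the maximum number of linearly independent columns: 2.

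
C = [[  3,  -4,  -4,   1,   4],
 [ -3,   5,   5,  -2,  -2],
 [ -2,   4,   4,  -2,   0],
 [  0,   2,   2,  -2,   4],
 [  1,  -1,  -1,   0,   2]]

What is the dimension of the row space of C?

2

Row reduce to echelon form.
R2 ← R2 + R1: [0, 1, 1, -1, 2]
R3 ← R3 + (2/3)·R1: [0, 4/3, 4/3, -4/3, 8/3]
R5 ← R5 − (1/3)·R1: [0, 1/3, 1/3, -1/3, 2/3]
R3 ← R3 − (4/3)·R2: [0, 0, 0, 0, 0]
R4 ← R4 − (2)·R2: [0, 0, 0, 0, 0]
R5 ← R5 − (1/3)·R2: [0, 0, 0, 0, 0]
Echelon form has 2 nonzero rows, so rank(C) = 2.
The row space has dimension equal to the rank: 2.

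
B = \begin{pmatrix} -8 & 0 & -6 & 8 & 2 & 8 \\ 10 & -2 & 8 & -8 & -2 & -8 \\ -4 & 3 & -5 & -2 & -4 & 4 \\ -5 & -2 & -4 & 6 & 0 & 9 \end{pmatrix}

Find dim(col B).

Row reduce to echelon form.
R2 ← R2 + (5/4)·R1: [0, -2, 1/2, 2, 1/2, 2]
R3 ← R3 − (1/2)·R1: [0, 3, -2, -6, -5, 0]
R4 ← R4 − (5/8)·R1: [0, -2, -1/4, 1, -5/4, 4]
R3 ← R3 + (3/2)·R2: [0, 0, -5/4, -3, -17/4, 3]
R4 ← R4 − R2: [0, 0, -3/4, -1, -7/4, 2]
R4 ← R4 − (3/5)·R3: [0, 0, 0, 4/5, 4/5, 1/5]
Echelon form has 4 nonzero rows, so rank(B) = 4.
The column space has dimension equal to the rank: 4.

4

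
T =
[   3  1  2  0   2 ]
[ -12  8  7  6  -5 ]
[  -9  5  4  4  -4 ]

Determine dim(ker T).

Row reduce to echelon form.
R2 ← R2 + (4)·R1: [0, 12, 15, 6, 3]
R3 ← R3 + (3)·R1: [0, 8, 10, 4, 2]
R3 ← R3 − (2/3)·R2: [0, 0, 0, 0, 0]
2 nonzero rows, so rank(T) = 2.
T has 5 columns; by rank–nullity, nullity = 5 − 2 = 3.

3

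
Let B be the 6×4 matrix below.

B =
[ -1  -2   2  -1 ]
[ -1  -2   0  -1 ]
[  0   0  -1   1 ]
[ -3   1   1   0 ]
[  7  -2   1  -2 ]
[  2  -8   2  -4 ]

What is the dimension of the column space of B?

4

Row reduce to echelon form.
R2 ← R2 − R1: [0, 0, -2, 0]
R4 ← R4 − (3)·R1: [0, 7, -5, 3]
R5 ← R5 + (7)·R1: [0, -16, 15, -9]
R6 ← R6 + (2)·R1: [0, -12, 6, -6]
Swap R2 ↔ R4
R5 ← R5 + (16/7)·R2: [0, 0, 25/7, -15/7]
R6 ← R6 + (12/7)·R2: [0, 0, -18/7, -6/7]
R4 ← R4 − (2)·R3: [0, 0, 0, -2]
R5 ← R5 + (25/7)·R3: [0, 0, 0, 10/7]
R6 ← R6 − (18/7)·R3: [0, 0, 0, -24/7]
R5 ← R5 + (5/7)·R4: [0, 0, 0, 0]
R6 ← R6 − (12/7)·R4: [0, 0, 0, 0]
Echelon form has 4 nonzero rows, so rank(B) = 4.
The column space has dimension equal to the rank: 4.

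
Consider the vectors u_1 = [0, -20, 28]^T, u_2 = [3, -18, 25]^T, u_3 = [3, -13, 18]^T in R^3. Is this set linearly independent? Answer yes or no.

Form the matrix with these vectors as rows and row reduce.
Swap R1 ↔ R2
R3 ← R3 − R1: [0, 5, -7]
R3 ← R3 + (1/4)·R2: [0, 0, 0]
2 nonzero rows, so the 3 vectors span a space of dimension 2.
Since 2 < 3, the vectors are linearly dependent.

no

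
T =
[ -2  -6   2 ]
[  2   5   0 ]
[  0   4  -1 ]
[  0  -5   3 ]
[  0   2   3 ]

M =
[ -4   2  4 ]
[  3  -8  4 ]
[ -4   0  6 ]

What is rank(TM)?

First compute TM:
[[-18,  44, -20],
 [  7, -36,  28],
 [ 16, -32,  10],
 [-27,  40,  -2],
 [ -6, -16,  26]]
Now row reduce the product.
R2 ← R2 + (7/18)·R1: [0, -170/9, 182/9]
R3 ← R3 + (8/9)·R1: [0, 64/9, -70/9]
R4 ← R4 − (3/2)·R1: [0, -26, 28]
R5 ← R5 − (1/3)·R1: [0, -92/3, 98/3]
R3 ← R3 + (32/85)·R2: [0, 0, -14/85]
R4 ← R4 − (117/85)·R2: [0, 0, 14/85]
R5 ← R5 − (138/85)·R2: [0, 0, -14/85]
R4 ← R4 + R3: [0, 0, 0]
R5 ← R5 − R3: [0, 0, 0]
3 nonzero rows, so rank(TM) = 3.

3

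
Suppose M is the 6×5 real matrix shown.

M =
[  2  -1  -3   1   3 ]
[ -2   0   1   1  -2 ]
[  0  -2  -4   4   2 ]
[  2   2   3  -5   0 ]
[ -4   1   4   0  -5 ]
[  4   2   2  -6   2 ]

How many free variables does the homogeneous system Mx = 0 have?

Row reduce to echelon form.
R2 ← R2 + R1: [0, -1, -2, 2, 1]
R4 ← R4 − R1: [0, 3, 6, -6, -3]
R5 ← R5 + (2)·R1: [0, -1, -2, 2, 1]
R6 ← R6 − (2)·R1: [0, 4, 8, -8, -4]
R3 ← R3 − (2)·R2: [0, 0, 0, 0, 0]
R4 ← R4 + (3)·R2: [0, 0, 0, 0, 0]
R5 ← R5 − R2: [0, 0, 0, 0, 0]
R6 ← R6 + (4)·R2: [0, 0, 0, 0, 0]
2 nonzero rows, so rank(M) = 2.
M has 5 columns; by rank–nullity, nullity = 5 − 2 = 3.

3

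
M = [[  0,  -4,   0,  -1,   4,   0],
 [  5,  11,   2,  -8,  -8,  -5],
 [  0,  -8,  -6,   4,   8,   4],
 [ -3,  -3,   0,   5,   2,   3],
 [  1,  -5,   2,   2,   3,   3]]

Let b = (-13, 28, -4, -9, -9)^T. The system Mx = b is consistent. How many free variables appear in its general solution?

1

Row reduce the augmented matrix [M | b].
Swap R1 ↔ R2
R4 ← R4 + (3/5)·R1: [0, 18/5, 6/5, 1/5, -14/5, 0, 39/5]
R5 ← R5 − (1/5)·R1: [0, -36/5, 8/5, 18/5, 23/5, 4, -73/5]
R3 ← R3 − (2)·R2: [0, 0, -6, 6, 0, 4, 22]
R4 ← R4 + (9/10)·R2: [0, 0, 6/5, -7/10, 4/5, 0, -39/10]
R5 ← R5 − (9/5)·R2: [0, 0, 8/5, 27/5, -13/5, 4, 44/5]
R4 ← R4 + (1/5)·R3: [0, 0, 0, 1/2, 4/5, 4/5, 1/2]
R5 ← R5 + (4/15)·R3: [0, 0, 0, 7, -13/5, 76/15, 44/3]
R5 ← R5 − (14)·R4: [0, 0, 0, 0, -69/5, -92/15, 23/3]
The echelon form has 5 nonzero rows, and every pivot lies in the first 6 columns, so rank(M) = rank([M|b]) = 5.
The system is consistent.
Free variables = (unknowns) − (rank) = 6 − 5 = 1.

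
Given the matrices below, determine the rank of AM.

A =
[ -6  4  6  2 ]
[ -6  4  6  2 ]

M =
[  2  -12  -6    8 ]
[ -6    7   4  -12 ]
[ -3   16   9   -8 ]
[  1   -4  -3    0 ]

1

First compute AM:
[[-52, 188, 100, -144],
 [-52, 188, 100, -144]]
Now row reduce the product.
R2 ← R2 − R1: [0, 0, 0, 0]
1 nonzero row, so rank(AM) = 1.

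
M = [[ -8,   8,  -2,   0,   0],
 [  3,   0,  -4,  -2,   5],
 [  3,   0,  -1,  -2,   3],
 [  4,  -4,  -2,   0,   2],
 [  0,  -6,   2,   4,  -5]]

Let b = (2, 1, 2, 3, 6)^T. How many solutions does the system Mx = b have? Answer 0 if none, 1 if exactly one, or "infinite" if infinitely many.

Row reduce the augmented matrix [M | b].
R2 ← R2 + (3/8)·R1: [0, 3, -19/4, -2, 5, 7/4]
R3 ← R3 + (3/8)·R1: [0, 3, -7/4, -2, 3, 11/4]
R4 ← R4 + (1/2)·R1: [0, 0, -3, 0, 2, 4]
R3 ← R3 − R2: [0, 0, 3, 0, -2, 1]
R5 ← R5 + (2)·R2: [0, 0, -15/2, 0, 5, 19/2]
R4 ← R4 + R3: [0, 0, 0, 0, 0, 5]
R5 ← R5 + (5/2)·R3: [0, 0, 0, 0, 0, 12]
R5 ← R5 − (12/5)·R4: [0, 0, 0, 0, 0, 0]
The echelon form has 4 nonzero rows; the last pivot sits in the augmented column, so rank(M) = 3 but rank([M|b]) = 4.
Since the ranks differ, the system is inconsistent.
It has no solutions.

0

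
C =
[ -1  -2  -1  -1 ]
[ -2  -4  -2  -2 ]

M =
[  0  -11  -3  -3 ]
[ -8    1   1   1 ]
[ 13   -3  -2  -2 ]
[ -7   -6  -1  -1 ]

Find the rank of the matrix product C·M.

1

First compute CM:
[[ 10,  18,   4,   4],
 [ 20,  36,   8,   8]]
Now row reduce the product.
R2 ← R2 − (2)·R1: [0, 0, 0, 0]
1 nonzero row, so rank(CM) = 1.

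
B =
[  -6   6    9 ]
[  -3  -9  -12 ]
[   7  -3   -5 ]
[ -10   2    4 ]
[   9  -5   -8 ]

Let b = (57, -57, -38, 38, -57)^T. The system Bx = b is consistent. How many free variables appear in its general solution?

1

Row reduce the augmented matrix [B | b].
R2 ← R2 − (1/2)·R1: [0, -12, -33/2, -171/2]
R3 ← R3 + (7/6)·R1: [0, 4, 11/2, 57/2]
R4 ← R4 − (5/3)·R1: [0, -8, -11, -57]
R5 ← R5 + (3/2)·R1: [0, 4, 11/2, 57/2]
R3 ← R3 + (1/3)·R2: [0, 0, 0, 0]
R4 ← R4 − (2/3)·R2: [0, 0, 0, 0]
R5 ← R5 + (1/3)·R2: [0, 0, 0, 0]
The echelon form has 2 nonzero rows, and every pivot lies in the first 3 columns, so rank(B) = rank([B|b]) = 2.
The system is consistent.
Free variables = (unknowns) − (rank) = 3 − 2 = 1.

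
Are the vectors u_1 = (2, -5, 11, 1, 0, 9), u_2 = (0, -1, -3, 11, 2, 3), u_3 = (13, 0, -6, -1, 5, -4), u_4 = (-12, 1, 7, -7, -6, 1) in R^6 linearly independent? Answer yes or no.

no

Form the matrix with these vectors as rows and row reduce.
R3 ← R3 − (13/2)·R1: [0, 65/2, -155/2, -15/2, 5, -125/2]
R4 ← R4 + (6)·R1: [0, -29, 73, -1, -6, 55]
R3 ← R3 + (65/2)·R2: [0, 0, -175, 350, 70, 35]
R4 ← R4 − (29)·R2: [0, 0, 160, -320, -64, -32]
R4 ← R4 + (32/35)·R3: [0, 0, 0, 0, 0, 0]
3 nonzero rows, so the 4 vectors span a space of dimension 3.
Since 3 < 4, the vectors are linearly dependent.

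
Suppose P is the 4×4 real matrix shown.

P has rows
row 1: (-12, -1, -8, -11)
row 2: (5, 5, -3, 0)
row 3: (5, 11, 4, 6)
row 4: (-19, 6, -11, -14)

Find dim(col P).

4

Row reduce to echelon form.
R2 ← R2 + (5/12)·R1: [0, 55/12, -19/3, -55/12]
R3 ← R3 + (5/12)·R1: [0, 127/12, 2/3, 17/12]
R4 ← R4 − (19/12)·R1: [0, 91/12, 5/3, 41/12]
R3 ← R3 − (127/55)·R2: [0, 0, 841/55, 12]
R4 ← R4 − (91/55)·R2: [0, 0, 668/55, 11]
R4 ← R4 − (668/841)·R3: [0, 0, 0, 1235/841]
Echelon form has 4 nonzero rows, so rank(P) = 4.
The column space has dimension equal to the rank: 4.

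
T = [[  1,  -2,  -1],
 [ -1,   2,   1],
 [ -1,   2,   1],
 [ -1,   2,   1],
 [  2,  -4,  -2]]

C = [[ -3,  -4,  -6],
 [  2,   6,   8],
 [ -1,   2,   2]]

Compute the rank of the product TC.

First compute TC:
[[ -6, -18, -24],
 [  6,  18,  24],
 [  6,  18,  24],
 [  6,  18,  24],
 [-12, -36, -48]]
Now row reduce the product.
R2 ← R2 + R1: [0, 0, 0]
R3 ← R3 + R1: [0, 0, 0]
R4 ← R4 + R1: [0, 0, 0]
R5 ← R5 − (2)·R1: [0, 0, 0]
1 nonzero row, so rank(TC) = 1.

1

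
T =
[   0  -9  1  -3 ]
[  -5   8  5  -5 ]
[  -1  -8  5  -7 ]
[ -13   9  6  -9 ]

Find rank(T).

3

Row reduce to echelon form.
Swap R1 ↔ R2
R3 ← R3 − (1/5)·R1: [0, -48/5, 4, -6]
R4 ← R4 − (13/5)·R1: [0, -59/5, -7, 4]
R3 ← R3 − (16/15)·R2: [0, 0, 44/15, -14/5]
R4 ← R4 − (59/45)·R2: [0, 0, -374/45, 119/15]
R4 ← R4 + (17/6)·R3: [0, 0, 0, 0]
Echelon form has 3 nonzero rows, so rank(T) = 3.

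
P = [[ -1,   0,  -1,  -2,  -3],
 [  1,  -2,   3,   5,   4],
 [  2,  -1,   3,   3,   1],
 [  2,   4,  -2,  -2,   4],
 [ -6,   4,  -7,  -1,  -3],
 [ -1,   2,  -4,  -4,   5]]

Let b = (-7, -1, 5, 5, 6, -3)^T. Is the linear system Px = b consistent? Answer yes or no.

Row reduce the augmented matrix [P | b].
R2 ← R2 + R1: [0, -2, 2, 3, 1, -8]
R3 ← R3 + (2)·R1: [0, -1, 1, -1, -5, -9]
R4 ← R4 + (2)·R1: [0, 4, -4, -6, -2, -9]
R5 ← R5 − (6)·R1: [0, 4, -1, 11, 15, 48]
R6 ← R6 − R1: [0, 2, -3, -2, 8, 4]
R3 ← R3 − (1/2)·R2: [0, 0, 0, -5/2, -11/2, -5]
R4 ← R4 + (2)·R2: [0, 0, 0, 0, 0, -25]
R5 ← R5 + (2)·R2: [0, 0, 3, 17, 17, 32]
R6 ← R6 + R2: [0, 0, -1, 1, 9, -4]
Swap R3 ↔ R5
R6 ← R6 + (1/3)·R3: [0, 0, 0, 20/3, 44/3, 20/3]
Swap R4 ↔ R5
R6 ← R6 + (8/3)·R4: [0, 0, 0, 0, 0, -20/3]
R6 ← R6 − (4/15)·R5: [0, 0, 0, 0, 0, 0]
The echelon form has 5 nonzero rows; the last pivot sits in the augmented column, so rank(P) = 4 but rank([P|b]) = 5.
Since the ranks differ, the system is inconsistent.

no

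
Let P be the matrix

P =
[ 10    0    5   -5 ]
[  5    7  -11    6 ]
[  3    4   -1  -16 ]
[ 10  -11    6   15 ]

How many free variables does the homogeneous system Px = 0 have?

Row reduce to echelon form.
R2 ← R2 − (1/2)·R1: [0, 7, -27/2, 17/2]
R3 ← R3 − (3/10)·R1: [0, 4, -5/2, -29/2]
R4 ← R4 − R1: [0, -11, 1, 20]
R3 ← R3 − (4/7)·R2: [0, 0, 73/14, -271/14]
R4 ← R4 + (11/7)·R2: [0, 0, -283/14, 467/14]
R4 ← R4 + (283/73)·R3: [0, 0, 0, -3043/73]
4 nonzero rows, so rank(P) = 4.
P has 4 columns; by rank–nullity, nullity = 4 − 4 = 0.

0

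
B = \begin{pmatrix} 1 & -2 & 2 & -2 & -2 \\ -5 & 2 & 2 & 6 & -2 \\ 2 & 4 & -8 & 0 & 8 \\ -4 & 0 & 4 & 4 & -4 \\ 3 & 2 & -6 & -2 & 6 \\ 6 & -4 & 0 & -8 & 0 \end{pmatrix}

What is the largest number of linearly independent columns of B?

2

Row reduce to echelon form.
R2 ← R2 + (5)·R1: [0, -8, 12, -4, -12]
R3 ← R3 − (2)·R1: [0, 8, -12, 4, 12]
R4 ← R4 + (4)·R1: [0, -8, 12, -4, -12]
R5 ← R5 − (3)·R1: [0, 8, -12, 4, 12]
R6 ← R6 − (6)·R1: [0, 8, -12, 4, 12]
R3 ← R3 + R2: [0, 0, 0, 0, 0]
R4 ← R4 − R2: [0, 0, 0, 0, 0]
R5 ← R5 + R2: [0, 0, 0, 0, 0]
R6 ← R6 + R2: [0, 0, 0, 0, 0]
Echelon form has 2 nonzero rows, so rank(B) = 2.
The rank gives the maximum number of linearly independent columns: 2.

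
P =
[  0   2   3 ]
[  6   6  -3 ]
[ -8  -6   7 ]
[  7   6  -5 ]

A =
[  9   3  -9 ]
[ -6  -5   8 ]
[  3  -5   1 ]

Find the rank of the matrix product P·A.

First compute PA:
[[ -3, -25,  19],
 [  9,   3,  -9],
 [-15, -29,  31],
 [ 12,  16, -20]]
Now row reduce the product.
R2 ← R2 + (3)·R1: [0, -72, 48]
R3 ← R3 − (5)·R1: [0, 96, -64]
R4 ← R4 + (4)·R1: [0, -84, 56]
R3 ← R3 + (4/3)·R2: [0, 0, 0]
R4 ← R4 − (7/6)·R2: [0, 0, 0]
2 nonzero rows, so rank(PA) = 2.

2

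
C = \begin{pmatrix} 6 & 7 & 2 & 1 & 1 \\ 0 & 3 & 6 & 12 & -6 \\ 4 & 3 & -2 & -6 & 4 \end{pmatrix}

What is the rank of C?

2

Row reduce to echelon form.
R3 ← R3 − (2/3)·R1: [0, -5/3, -10/3, -20/3, 10/3]
R3 ← R3 + (5/9)·R2: [0, 0, 0, 0, 0]
Echelon form has 2 nonzero rows, so rank(C) = 2.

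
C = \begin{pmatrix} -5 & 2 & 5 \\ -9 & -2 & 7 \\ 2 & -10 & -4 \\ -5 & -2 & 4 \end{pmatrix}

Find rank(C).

3

Row reduce to echelon form.
R2 ← R2 − (9/5)·R1: [0, -28/5, -2]
R3 ← R3 + (2/5)·R1: [0, -46/5, -2]
R4 ← R4 − R1: [0, -4, -1]
R3 ← R3 − (23/14)·R2: [0, 0, 9/7]
R4 ← R4 − (5/7)·R2: [0, 0, 3/7]
R4 ← R4 − (1/3)·R3: [0, 0, 0]
Echelon form has 3 nonzero rows, so rank(C) = 3.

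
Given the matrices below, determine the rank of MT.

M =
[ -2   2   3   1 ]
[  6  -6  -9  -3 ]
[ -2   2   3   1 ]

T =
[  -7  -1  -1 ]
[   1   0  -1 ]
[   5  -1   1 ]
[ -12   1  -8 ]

First compute MT:
[[ 19,   0,  -5],
 [-57,   0,  15],
 [ 19,   0,  -5]]
Now row reduce the product.
R2 ← R2 + (3)·R1: [0, 0, 0]
R3 ← R3 − R1: [0, 0, 0]
1 nonzero row, so rank(MT) = 1.

1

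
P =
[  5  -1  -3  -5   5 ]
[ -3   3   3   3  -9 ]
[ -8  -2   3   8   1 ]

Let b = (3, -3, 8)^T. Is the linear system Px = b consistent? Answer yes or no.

no

Row reduce the augmented matrix [P | b].
R2 ← R2 + (3/5)·R1: [0, 12/5, 6/5, 0, -6, -6/5]
R3 ← R3 + (8/5)·R1: [0, -18/5, -9/5, 0, 9, 64/5]
R3 ← R3 + (3/2)·R2: [0, 0, 0, 0, 0, 11]
The echelon form has 3 nonzero rows; the last pivot sits in the augmented column, so rank(P) = 2 but rank([P|b]) = 3.
Since the ranks differ, the system is inconsistent.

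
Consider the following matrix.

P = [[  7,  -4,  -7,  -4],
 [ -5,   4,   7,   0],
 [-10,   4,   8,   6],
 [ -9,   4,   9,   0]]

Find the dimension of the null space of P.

1

Row reduce to echelon form.
R2 ← R2 + (5/7)·R1: [0, 8/7, 2, -20/7]
R3 ← R3 + (10/7)·R1: [0, -12/7, -2, 2/7]
R4 ← R4 + (9/7)·R1: [0, -8/7, 0, -36/7]
R3 ← R3 + (3/2)·R2: [0, 0, 1, -4]
R4 ← R4 + R2: [0, 0, 2, -8]
R4 ← R4 − (2)·R3: [0, 0, 0, 0]
3 nonzero rows, so rank(P) = 3.
P has 4 columns; by rank–nullity, nullity = 4 − 3 = 1.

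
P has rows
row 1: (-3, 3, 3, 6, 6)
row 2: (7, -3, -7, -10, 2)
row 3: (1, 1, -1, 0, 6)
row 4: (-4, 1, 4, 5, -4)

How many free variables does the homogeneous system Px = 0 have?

Row reduce to echelon form.
R2 ← R2 + (7/3)·R1: [0, 4, 0, 4, 16]
R3 ← R3 + (1/3)·R1: [0, 2, 0, 2, 8]
R4 ← R4 − (4/3)·R1: [0, -3, 0, -3, -12]
R3 ← R3 − (1/2)·R2: [0, 0, 0, 0, 0]
R4 ← R4 + (3/4)·R2: [0, 0, 0, 0, 0]
2 nonzero rows, so rank(P) = 2.
P has 5 columns; by rank–nullity, nullity = 5 − 2 = 3.

3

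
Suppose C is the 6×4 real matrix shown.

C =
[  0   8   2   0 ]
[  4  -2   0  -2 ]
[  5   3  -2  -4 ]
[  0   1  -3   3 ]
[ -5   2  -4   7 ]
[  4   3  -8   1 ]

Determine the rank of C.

Row reduce to echelon form.
Swap R1 ↔ R2
R3 ← R3 − (5/4)·R1: [0, 11/2, -2, -3/2]
R5 ← R5 + (5/4)·R1: [0, -1/2, -4, 9/2]
R6 ← R6 − R1: [0, 5, -8, 3]
R3 ← R3 − (11/16)·R2: [0, 0, -27/8, -3/2]
R4 ← R4 − (1/8)·R2: [0, 0, -13/4, 3]
R5 ← R5 + (1/16)·R2: [0, 0, -31/8, 9/2]
R6 ← R6 − (5/8)·R2: [0, 0, -37/4, 3]
R4 ← R4 − (26/27)·R3: [0, 0, 0, 40/9]
R5 ← R5 − (31/27)·R3: [0, 0, 0, 56/9]
R6 ← R6 − (74/27)·R3: [0, 0, 0, 64/9]
R5 ← R5 − (7/5)·R4: [0, 0, 0, 0]
R6 ← R6 − (8/5)·R4: [0, 0, 0, 0]
Echelon form has 4 nonzero rows, so rank(C) = 4.

4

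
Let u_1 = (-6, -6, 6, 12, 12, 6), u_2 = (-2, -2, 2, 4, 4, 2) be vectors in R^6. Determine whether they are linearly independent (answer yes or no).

no

Form the matrix with these vectors as rows and row reduce.
R2 ← R2 − (1/3)·R1: [0, 0, 0, 0, 0, 0]
1 nonzero row, so the 2 vectors span a space of dimension 1.
Since 1 < 2, the vectors are linearly dependent.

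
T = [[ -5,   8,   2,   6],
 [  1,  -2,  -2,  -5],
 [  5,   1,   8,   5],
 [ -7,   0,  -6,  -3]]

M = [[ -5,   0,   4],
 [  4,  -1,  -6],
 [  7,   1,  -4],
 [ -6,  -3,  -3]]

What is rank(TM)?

3

First compute TM:
[[ 35, -24, -94],
 [  3,  15,  39],
 [  5,  -8, -33],
 [ 11,   3,   5]]
Now row reduce the product.
R2 ← R2 − (3/35)·R1: [0, 597/35, 1647/35]
R3 ← R3 − (1/7)·R1: [0, -32/7, -137/7]
R4 ← R4 − (11/35)·R1: [0, 369/35, 1209/35]
R3 ← R3 + (160/597)·R2: [0, 0, -1385/199]
R4 ← R4 − (123/199)·R2: [0, 0, 1086/199]
R4 ← R4 + (1086/1385)·R3: [0, 0, 0]
3 nonzero rows, so rank(TM) = 3.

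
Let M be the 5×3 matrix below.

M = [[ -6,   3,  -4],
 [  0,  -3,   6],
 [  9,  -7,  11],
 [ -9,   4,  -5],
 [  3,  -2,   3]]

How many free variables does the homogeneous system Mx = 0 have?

1

Row reduce to echelon form.
R3 ← R3 + (3/2)·R1: [0, -5/2, 5]
R4 ← R4 − (3/2)·R1: [0, -1/2, 1]
R5 ← R5 + (1/2)·R1: [0, -1/2, 1]
R3 ← R3 − (5/6)·R2: [0, 0, 0]
R4 ← R4 − (1/6)·R2: [0, 0, 0]
R5 ← R5 − (1/6)·R2: [0, 0, 0]
2 nonzero rows, so rank(M) = 2.
M has 3 columns; by rank–nullity, nullity = 3 − 2 = 1.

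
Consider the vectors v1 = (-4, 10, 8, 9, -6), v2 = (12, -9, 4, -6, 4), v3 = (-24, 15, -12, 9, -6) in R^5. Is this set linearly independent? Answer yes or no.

no

Form the matrix with these vectors as rows and row reduce.
R2 ← R2 + (3)·R1: [0, 21, 28, 21, -14]
R3 ← R3 − (6)·R1: [0, -45, -60, -45, 30]
R3 ← R3 + (15/7)·R2: [0, 0, 0, 0, 0]
2 nonzero rows, so the 3 vectors span a space of dimension 2.
Since 2 < 3, the vectors are linearly dependent.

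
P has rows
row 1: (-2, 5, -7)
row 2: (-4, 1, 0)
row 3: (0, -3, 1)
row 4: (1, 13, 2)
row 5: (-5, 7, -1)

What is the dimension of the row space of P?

Row reduce to echelon form.
R2 ← R2 − (2)·R1: [0, -9, 14]
R4 ← R4 + (1/2)·R1: [0, 31/2, -3/2]
R5 ← R5 − (5/2)·R1: [0, -11/2, 33/2]
R3 ← R3 − (1/3)·R2: [0, 0, -11/3]
R4 ← R4 + (31/18)·R2: [0, 0, 407/18]
R5 ← R5 − (11/18)·R2: [0, 0, 143/18]
R4 ← R4 + (37/6)·R3: [0, 0, 0]
R5 ← R5 + (13/6)·R3: [0, 0, 0]
Echelon form has 3 nonzero rows, so rank(P) = 3.
The row space has dimension equal to the rank: 3.

3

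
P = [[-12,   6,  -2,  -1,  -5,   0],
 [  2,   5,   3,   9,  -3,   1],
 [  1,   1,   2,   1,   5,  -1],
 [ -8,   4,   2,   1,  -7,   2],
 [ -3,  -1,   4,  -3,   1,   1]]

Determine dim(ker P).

Row reduce to echelon form.
R2 ← R2 + (1/6)·R1: [0, 6, 8/3, 53/6, -23/6, 1]
R3 ← R3 + (1/12)·R1: [0, 3/2, 11/6, 11/12, 55/12, -1]
R4 ← R4 − (2/3)·R1: [0, 0, 10/3, 5/3, -11/3, 2]
R5 ← R5 − (1/4)·R1: [0, -5/2, 9/2, -11/4, 9/4, 1]
R3 ← R3 − (1/4)·R2: [0, 0, 7/6, -31/24, 133/24, -5/4]
R5 ← R5 + (5/12)·R2: [0, 0, 101/18, 67/72, 47/72, 17/12]
R4 ← R4 − (20/7)·R3: [0, 0, 0, 75/14, -39/2, 39/7]
R5 ← R5 − (101/21)·R3: [0, 0, 0, 50/7, -26, 52/7]
R5 ← R5 − (4/3)·R4: [0, 0, 0, 0, 0, 0]
4 nonzero rows, so rank(P) = 4.
P has 6 columns; by rank–nullity, nullity = 6 − 4 = 2.

2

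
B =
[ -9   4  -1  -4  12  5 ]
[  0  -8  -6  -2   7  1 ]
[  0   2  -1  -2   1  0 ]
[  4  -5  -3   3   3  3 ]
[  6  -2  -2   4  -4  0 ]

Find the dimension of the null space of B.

1

Row reduce to echelon form.
R4 ← R4 + (4/9)·R1: [0, -29/9, -31/9, 11/9, 25/3, 47/9]
R5 ← R5 + (2/3)·R1: [0, 2/3, -8/3, 4/3, 4, 10/3]
R3 ← R3 + (1/4)·R2: [0, 0, -5/2, -5/2, 11/4, 1/4]
R4 ← R4 − (29/72)·R2: [0, 0, -37/36, 73/36, 397/72, 347/72]
R5 ← R5 + (1/12)·R2: [0, 0, -19/6, 7/6, 55/12, 41/12]
R4 ← R4 − (37/90)·R3: [0, 0, 0, 55/18, 263/60, 283/60]
R5 ← R5 − (19/15)·R3: [0, 0, 0, 13/3, 11/10, 31/10]
R5 ← R5 − (78/55)·R4: [0, 0, 0, 0, -1407/275, -987/275]
5 nonzero rows, so rank(B) = 5.
B has 6 columns; by rank–nullity, nullity = 6 − 5 = 1.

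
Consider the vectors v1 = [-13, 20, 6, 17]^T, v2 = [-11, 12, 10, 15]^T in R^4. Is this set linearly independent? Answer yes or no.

Form the matrix with these vectors as rows and row reduce.
R2 ← R2 − (11/13)·R1: [0, -64/13, 64/13, 8/13]
2 nonzero rows, so the 2 vectors span a space of dimension 2.
Since 2 = 2, the vectors are linearly independent.

yes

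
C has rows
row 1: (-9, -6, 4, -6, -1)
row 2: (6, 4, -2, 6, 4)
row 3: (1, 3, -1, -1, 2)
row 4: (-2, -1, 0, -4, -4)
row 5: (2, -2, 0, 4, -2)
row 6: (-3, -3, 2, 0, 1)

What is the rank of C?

3

Row reduce to echelon form.
R2 ← R2 + (2/3)·R1: [0, 0, 2/3, 2, 10/3]
R3 ← R3 + (1/9)·R1: [0, 7/3, -5/9, -5/3, 17/9]
R4 ← R4 − (2/9)·R1: [0, 1/3, -8/9, -8/3, -34/9]
R5 ← R5 + (2/9)·R1: [0, -10/3, 8/9, 8/3, -20/9]
R6 ← R6 − (1/3)·R1: [0, -1, 2/3, 2, 4/3]
Swap R2 ↔ R3
R4 ← R4 − (1/7)·R2: [0, 0, -17/21, -17/7, -85/21]
R5 ← R5 + (10/7)·R2: [0, 0, 2/21, 2/7, 10/21]
R6 ← R6 + (3/7)·R2: [0, 0, 3/7, 9/7, 15/7]
R4 ← R4 + (17/14)·R3: [0, 0, 0, 0, 0]
R5 ← R5 − (1/7)·R3: [0, 0, 0, 0, 0]
R6 ← R6 − (9/14)·R3: [0, 0, 0, 0, 0]
Echelon form has 3 nonzero rows, so rank(C) = 3.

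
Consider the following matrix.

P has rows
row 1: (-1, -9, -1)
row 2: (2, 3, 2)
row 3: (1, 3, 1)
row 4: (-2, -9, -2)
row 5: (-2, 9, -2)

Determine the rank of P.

2

Row reduce to echelon form.
R2 ← R2 + (2)·R1: [0, -15, 0]
R3 ← R3 + R1: [0, -6, 0]
R4 ← R4 − (2)·R1: [0, 9, 0]
R5 ← R5 − (2)·R1: [0, 27, 0]
R3 ← R3 − (2/5)·R2: [0, 0, 0]
R4 ← R4 + (3/5)·R2: [0, 0, 0]
R5 ← R5 + (9/5)·R2: [0, 0, 0]
Echelon form has 2 nonzero rows, so rank(P) = 2.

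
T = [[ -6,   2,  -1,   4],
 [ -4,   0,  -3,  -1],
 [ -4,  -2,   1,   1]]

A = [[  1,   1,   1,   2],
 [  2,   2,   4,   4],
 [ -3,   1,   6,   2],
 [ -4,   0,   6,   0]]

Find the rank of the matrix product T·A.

First compute TA:
[[-15,  -3,  20,  -6],
 [  9,  -7, -28, -14],
 [-15,  -7,   0, -14]]
Now row reduce the product.
R2 ← R2 + (3/5)·R1: [0, -44/5, -16, -88/5]
R3 ← R3 − R1: [0, -4, -20, -8]
R3 ← R3 − (5/11)·R2: [0, 0, -140/11, 0]
3 nonzero rows, so rank(TA) = 3.

3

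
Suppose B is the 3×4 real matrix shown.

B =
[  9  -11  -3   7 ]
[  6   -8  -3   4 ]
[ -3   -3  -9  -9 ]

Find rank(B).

2

Row reduce to echelon form.
R2 ← R2 − (2/3)·R1: [0, -2/3, -1, -2/3]
R3 ← R3 + (1/3)·R1: [0, -20/3, -10, -20/3]
R3 ← R3 − (10)·R2: [0, 0, 0, 0]
Echelon form has 2 nonzero rows, so rank(B) = 2.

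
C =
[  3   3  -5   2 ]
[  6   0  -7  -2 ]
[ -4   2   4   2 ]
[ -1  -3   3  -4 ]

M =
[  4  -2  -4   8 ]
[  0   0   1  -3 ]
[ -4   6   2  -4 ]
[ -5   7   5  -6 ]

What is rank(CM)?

3

First compute CM:
[[ 22, -22,  -9,  23],
 [ 62, -68, -48,  88],
 [-42,  46,  36, -66],
 [  4,  -8, -13,  13]]
Now row reduce the product.
R2 ← R2 − (31/11)·R1: [0, -6, -249/11, 255/11]
R3 ← R3 + (21/11)·R1: [0, 4, 207/11, -243/11]
R4 ← R4 − (2/11)·R1: [0, -4, -125/11, 97/11]
R3 ← R3 + (2/3)·R2: [0, 0, 41/11, -73/11]
R4 ← R4 − (2/3)·R2: [0, 0, 41/11, -73/11]
R4 ← R4 − R3: [0, 0, 0, 0]
3 nonzero rows, so rank(CM) = 3.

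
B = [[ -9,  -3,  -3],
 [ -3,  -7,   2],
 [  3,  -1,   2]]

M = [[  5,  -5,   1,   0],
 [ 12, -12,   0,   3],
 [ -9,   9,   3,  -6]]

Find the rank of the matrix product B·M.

First compute BM:
[[-54,  54, -18,   9],
 [-117, 117,   3, -33],
 [-15,  15,   9, -15]]
Now row reduce the product.
R2 ← R2 − (13/6)·R1: [0, 0, 42, -105/2]
R3 ← R3 − (5/18)·R1: [0, 0, 14, -35/2]
R3 ← R3 − (1/3)·R2: [0, 0, 0, 0]
2 nonzero rows, so rank(BM) = 2.

2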